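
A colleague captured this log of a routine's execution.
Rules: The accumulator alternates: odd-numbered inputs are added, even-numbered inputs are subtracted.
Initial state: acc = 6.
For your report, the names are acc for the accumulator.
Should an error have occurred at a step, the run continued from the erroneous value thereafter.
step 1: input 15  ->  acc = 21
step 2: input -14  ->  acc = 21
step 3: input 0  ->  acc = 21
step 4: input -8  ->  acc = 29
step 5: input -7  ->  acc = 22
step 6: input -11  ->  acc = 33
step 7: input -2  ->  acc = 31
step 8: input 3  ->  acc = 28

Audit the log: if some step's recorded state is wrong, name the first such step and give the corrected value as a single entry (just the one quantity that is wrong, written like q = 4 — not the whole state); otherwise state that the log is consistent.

step 1: acc = 6 + 15 = 21 -> confirmed correct
step 2: acc = 21 - -14 = 35 -> first mismatch against the log
First deviation found at step 2; the corrected entry is acc = 35.

step 2, acc = 35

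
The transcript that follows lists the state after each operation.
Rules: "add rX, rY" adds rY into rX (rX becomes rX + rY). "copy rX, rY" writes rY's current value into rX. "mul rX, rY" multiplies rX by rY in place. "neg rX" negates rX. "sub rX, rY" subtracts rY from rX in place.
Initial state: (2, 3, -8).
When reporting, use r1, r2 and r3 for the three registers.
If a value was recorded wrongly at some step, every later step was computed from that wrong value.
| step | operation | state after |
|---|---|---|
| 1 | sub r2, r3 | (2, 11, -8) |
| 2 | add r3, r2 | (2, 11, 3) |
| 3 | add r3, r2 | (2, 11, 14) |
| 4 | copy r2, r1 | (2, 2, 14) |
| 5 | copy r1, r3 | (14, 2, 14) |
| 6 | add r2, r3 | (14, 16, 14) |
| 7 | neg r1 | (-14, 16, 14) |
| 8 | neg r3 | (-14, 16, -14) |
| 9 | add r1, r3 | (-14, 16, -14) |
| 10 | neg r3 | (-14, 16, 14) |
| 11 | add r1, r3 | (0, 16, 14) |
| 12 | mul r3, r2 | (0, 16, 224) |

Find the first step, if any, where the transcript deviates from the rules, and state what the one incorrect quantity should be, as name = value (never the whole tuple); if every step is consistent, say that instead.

step 9, r1 = -28

1. r2 = 3 - -8 = 11 (exactly as logged)
2. r3 = -8 + 11 = 3 (checks out)
3. r3 = 3 + 11 = 14 (no discrepancy)
4. r2 = 2 (confirmed correct)
5. r1 = 14 (agrees with the transcript)
6. r2 = 2 + 14 = 16 (confirmed correct)
7. r1 = -(14) = -14 (consistent with the transcript)
8. r3 = -(14) = -14 (verified)
9. r1 = -14 + -14 = -28 (the transcript has a different value)
That makes step 9 the first incorrect line — r1 = -28 is what it should show.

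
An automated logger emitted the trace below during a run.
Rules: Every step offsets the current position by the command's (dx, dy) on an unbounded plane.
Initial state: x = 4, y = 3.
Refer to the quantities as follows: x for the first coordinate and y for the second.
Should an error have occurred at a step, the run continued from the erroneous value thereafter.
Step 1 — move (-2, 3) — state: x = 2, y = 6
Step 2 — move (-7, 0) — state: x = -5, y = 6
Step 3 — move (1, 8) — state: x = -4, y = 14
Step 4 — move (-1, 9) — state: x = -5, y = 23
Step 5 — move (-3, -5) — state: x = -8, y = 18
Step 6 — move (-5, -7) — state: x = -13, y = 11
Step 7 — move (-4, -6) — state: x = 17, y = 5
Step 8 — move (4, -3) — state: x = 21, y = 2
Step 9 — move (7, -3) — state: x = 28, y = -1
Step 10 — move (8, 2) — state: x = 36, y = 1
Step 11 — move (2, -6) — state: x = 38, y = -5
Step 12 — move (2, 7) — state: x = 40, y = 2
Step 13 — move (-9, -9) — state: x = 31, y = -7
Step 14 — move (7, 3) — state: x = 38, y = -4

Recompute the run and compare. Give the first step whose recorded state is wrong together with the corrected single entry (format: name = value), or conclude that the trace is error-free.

1. x = 4 + (-2) = 2, y = 3 + (3) = 6 (no discrepancy)
2. x = 2 + (-7) = -5, y = 6 + (0) = 6 (checks out)
3. x = -5 + (1) = -4, y = 6 + (8) = 14 (matches)
4. x = -4 + (-1) = -5, y = 14 + (9) = 23 (same as recorded)
5. x = -5 + (-3) = -8, y = 23 + (-5) = 18 (no discrepancy)
6. x = -8 + (-5) = -13, y = 18 + (-7) = 11 (no discrepancy)
7. x = -13 + (-4) = -17, y = 11 + (-6) = 5 (first mismatch against the trace)
So the first discrepancy is step 7, where the right value is x = -17.

step 7, x = -17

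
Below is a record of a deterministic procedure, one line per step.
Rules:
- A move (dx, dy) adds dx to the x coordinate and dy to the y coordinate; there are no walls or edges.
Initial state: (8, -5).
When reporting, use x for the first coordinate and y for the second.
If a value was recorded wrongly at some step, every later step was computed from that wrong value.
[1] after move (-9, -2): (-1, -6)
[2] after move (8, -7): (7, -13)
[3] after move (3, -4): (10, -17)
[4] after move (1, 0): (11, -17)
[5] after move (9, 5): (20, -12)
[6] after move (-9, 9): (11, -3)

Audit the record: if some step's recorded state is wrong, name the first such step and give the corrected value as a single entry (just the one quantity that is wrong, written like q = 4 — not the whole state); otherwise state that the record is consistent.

step 1: x = 8 + (-9) = -1, y = -5 + (-2) = -7 -> the recorded entry deviates here
So the first discrepancy is step 1, where the right value is y = -7.

step 1, y = -7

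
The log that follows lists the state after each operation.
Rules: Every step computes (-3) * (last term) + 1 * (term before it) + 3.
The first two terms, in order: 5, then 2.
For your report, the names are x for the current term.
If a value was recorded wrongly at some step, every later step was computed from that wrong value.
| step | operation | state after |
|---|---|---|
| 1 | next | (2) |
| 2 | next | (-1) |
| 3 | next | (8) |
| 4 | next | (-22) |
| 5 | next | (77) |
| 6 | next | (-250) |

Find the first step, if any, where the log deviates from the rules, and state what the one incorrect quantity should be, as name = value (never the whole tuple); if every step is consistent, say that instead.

no error

Recomputing the run from the initial state:
step 1: x = 2
step 2: x = -1
step 3: x = 8
step 4: x = -22
step 5: x = 77
step 6: x = -250
This matches the log at every step.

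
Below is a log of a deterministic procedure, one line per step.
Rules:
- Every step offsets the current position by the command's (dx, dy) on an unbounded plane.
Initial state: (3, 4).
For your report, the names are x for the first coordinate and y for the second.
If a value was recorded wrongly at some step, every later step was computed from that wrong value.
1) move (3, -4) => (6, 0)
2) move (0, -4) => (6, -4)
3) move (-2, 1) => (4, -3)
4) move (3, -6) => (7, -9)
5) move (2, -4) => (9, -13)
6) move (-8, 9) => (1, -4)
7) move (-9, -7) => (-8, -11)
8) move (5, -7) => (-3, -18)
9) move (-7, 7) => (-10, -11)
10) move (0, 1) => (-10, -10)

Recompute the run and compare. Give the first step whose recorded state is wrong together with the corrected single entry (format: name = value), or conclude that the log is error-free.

no error

1. x = 3 + (3) = 6, y = 4 + (-4) = 0 (confirmed correct)
2. x = 6 + (0) = 6, y = 0 + (-4) = -4 (in agreement)
3. x = 6 + (-2) = 4, y = -4 + (1) = -3 (matches)
4. x = 4 + (3) = 7, y = -3 + (-6) = -9 (checks out)
5. x = 7 + (2) = 9, y = -9 + (-4) = -13 (matches)
6. x = 9 + (-8) = 1, y = -13 + (9) = -4 (no discrepancy)
7. x = 1 + (-9) = -8, y = -4 + (-7) = -11 (agrees with the log)
8. x = -8 + (5) = -3, y = -11 + (-7) = -18 (in agreement)
9. x = -3 + (-7) = -10, y = -18 + (7) = -11 (agrees with the log)
10. x = -10 + (0) = -10, y = -11 + (1) = -10 (checks out)
The recomputation confirms every line.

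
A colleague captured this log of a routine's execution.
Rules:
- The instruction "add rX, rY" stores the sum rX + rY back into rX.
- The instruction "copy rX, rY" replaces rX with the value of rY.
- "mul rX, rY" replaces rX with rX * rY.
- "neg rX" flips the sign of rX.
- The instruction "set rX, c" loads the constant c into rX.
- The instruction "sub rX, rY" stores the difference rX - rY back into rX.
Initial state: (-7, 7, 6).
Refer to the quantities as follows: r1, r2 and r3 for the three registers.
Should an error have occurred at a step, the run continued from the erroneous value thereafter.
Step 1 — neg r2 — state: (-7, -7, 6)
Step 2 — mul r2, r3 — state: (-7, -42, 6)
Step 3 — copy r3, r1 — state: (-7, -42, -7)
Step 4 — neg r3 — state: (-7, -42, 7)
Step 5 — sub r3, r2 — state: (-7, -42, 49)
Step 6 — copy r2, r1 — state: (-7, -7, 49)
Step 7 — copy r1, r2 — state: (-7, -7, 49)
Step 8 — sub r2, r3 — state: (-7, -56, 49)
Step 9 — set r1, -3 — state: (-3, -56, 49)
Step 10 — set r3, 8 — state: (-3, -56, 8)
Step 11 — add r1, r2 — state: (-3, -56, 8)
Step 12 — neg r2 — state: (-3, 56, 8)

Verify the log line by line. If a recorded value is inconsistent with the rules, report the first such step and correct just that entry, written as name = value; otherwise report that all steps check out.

step 11, r1 = -59

1. r2 = -(7) = -7 (same as recorded)
2. r2 = -7 * 6 = -42 (verified)
3. r3 = -7 (verified)
4. r3 = -(-7) = 7 (no discrepancy)
5. r3 = 7 - -42 = 49 (in agreement)
6. r2 = -7 (checks out)
7. r1 = -7 (checks out)
8. r2 = -7 - 49 = -56 (same as recorded)
9. r1 = -3 (checks out)
10. r3 = 8 (same as recorded)
11. r1 = -3 + -56 = -59 (the entry is off here)
The audit stops at step 11: the recorded entry is wrong and should be r1 = -59.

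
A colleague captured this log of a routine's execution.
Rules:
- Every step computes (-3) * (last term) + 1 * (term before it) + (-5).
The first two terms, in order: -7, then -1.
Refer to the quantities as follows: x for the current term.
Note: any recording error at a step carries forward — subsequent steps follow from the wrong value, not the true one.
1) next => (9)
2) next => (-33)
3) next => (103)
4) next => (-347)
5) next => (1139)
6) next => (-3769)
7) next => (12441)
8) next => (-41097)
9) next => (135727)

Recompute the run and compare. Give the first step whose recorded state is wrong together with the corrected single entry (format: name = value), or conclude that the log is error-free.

1. x = -3*(-1) + (1)*(-7) + (-5) = -9 (the entry is off here)
Conclusion: step 1 carries the first error; the entry should be x = -9.

step 1, x = -9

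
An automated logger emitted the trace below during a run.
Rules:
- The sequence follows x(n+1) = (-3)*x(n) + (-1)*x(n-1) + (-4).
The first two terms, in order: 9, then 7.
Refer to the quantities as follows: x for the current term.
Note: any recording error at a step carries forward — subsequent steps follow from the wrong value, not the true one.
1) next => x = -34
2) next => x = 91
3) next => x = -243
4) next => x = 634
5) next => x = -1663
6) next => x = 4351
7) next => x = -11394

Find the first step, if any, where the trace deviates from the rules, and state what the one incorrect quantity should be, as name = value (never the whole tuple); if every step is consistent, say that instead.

Recomputing the run from the initial state:
step 1: x = -34
step 2: x = 91
step 3: x = -243
step 4: x = 634
step 5: x = -1663
step 6: x = 4351
step 7: x = -11394
This matches the trace at every step.

no error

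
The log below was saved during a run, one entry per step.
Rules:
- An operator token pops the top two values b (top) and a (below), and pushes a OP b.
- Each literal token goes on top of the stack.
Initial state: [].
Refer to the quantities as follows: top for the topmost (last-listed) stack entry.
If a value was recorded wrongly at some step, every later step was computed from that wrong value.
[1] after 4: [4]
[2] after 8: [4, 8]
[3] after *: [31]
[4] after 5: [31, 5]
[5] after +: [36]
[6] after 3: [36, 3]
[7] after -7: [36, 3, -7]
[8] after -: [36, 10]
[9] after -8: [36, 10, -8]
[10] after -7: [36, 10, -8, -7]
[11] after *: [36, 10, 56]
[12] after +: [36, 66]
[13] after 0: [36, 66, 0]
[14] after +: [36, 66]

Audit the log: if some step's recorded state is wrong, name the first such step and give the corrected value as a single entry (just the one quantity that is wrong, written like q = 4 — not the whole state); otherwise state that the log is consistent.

Recomputing the run from the initial state:
step 1: [4]
step 2: [4, 8]
step 3: [32]
step 4: [32, 5]
step 5: [37]
step 6: [37, 3]
step 7: [37, 3, -7]
step 8: [37, 10]
step 9: [37, 10, -8]
step 10: [37, 10, -8, -7]
step 11: [37, 10, 56]
step 12: [37, 66]
step 13: [37, 66, 0]
step 14: [37, 66]
The first disagreement with the log is at step 3, where the value should be top = 32.

step 3, top = 32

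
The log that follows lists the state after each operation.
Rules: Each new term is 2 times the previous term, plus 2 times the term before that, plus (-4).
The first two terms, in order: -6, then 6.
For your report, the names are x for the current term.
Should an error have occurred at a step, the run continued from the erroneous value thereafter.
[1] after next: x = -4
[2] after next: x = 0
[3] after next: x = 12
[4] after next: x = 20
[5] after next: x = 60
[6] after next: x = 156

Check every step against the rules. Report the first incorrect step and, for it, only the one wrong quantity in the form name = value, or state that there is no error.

step 1: x = 2*(6) + (2)*(-6) + (-4) = -4 -> exactly as logged
step 2: x = 2*(-4) + (2)*(6) + (-4) = 0 -> in agreement
step 3: x = 2*(0) + (2)*(-4) + (-4) = -12 -> first mismatch against the log
So the first discrepancy is step 3, where the right value is x = -12.

step 3, x = -12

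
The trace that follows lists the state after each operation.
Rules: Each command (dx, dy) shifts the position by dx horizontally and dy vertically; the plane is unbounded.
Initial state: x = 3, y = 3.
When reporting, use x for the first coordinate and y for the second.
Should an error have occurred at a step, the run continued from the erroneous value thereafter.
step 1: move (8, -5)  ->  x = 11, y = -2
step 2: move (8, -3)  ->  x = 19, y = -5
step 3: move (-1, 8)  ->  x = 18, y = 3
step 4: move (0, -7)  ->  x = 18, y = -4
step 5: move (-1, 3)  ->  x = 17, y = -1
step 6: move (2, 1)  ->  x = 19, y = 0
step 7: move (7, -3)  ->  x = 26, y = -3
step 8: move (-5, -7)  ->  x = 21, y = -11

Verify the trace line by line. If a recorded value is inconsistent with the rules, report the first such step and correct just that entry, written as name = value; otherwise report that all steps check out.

step 1: x = 3 + (8) = 11, y = 3 + (-5) = -2 -> in agreement
step 2: x = 11 + (8) = 19, y = -2 + (-3) = -5 -> in agreement
step 3: x = 19 + (-1) = 18, y = -5 + (8) = 3 -> agrees with the trace
step 4: x = 18 + (0) = 18, y = 3 + (-7) = -4 -> verified
step 5: x = 18 + (-1) = 17, y = -4 + (3) = -1 -> checks out
step 6: x = 17 + (2) = 19, y = -1 + (1) = 0 -> checks out
step 7: x = 19 + (7) = 26, y = 0 + (-3) = -3 -> no discrepancy
step 8: x = 26 + (-5) = 21, y = -3 + (-7) = -10 -> the recorded entry deviates here
Step 8 is the first one off; corrected, y = -10.

step 8, y = -10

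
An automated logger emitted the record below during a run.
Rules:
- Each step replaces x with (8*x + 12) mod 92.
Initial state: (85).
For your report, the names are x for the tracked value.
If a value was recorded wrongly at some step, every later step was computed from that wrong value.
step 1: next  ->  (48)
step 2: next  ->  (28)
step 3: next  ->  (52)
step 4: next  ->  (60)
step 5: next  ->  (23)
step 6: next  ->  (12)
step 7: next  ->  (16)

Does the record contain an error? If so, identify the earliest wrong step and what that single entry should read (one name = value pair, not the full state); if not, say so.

step 5, x = 32

Step 1: x = (8*85 + 12) mod 92 = 48 — checks out.
Step 2: x = (8*48 + 12) mod 92 = 28 — checks out.
Step 3: x = (8*28 + 12) mod 92 = 52 — matches.
Step 4: x = (8*52 + 12) mod 92 = 60 — consistent with the record.
Step 5: x = (8*60 + 12) mod 92 = 32 — the entry is off here.
The audit stops at step 5: the recorded entry is wrong and should be x = 32.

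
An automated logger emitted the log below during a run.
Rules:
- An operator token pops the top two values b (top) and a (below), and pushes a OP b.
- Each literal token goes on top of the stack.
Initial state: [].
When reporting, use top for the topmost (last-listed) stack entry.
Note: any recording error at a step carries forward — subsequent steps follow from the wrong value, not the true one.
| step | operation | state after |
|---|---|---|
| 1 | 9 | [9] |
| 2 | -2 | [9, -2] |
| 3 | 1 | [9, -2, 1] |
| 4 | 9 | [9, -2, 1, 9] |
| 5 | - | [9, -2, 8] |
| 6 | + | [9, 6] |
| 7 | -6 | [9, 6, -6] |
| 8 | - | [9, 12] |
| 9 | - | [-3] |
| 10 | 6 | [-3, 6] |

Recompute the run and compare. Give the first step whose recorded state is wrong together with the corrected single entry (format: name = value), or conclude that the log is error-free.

1. push 9: top = 9 (confirmed correct)
2. push -2: top = -2 (in agreement)
3. push 1: top = 1 (exactly as logged)
4. push 9: top = 9 (same as recorded)
5. 1 - 9 = -8 (this is not what the log shows)
That makes step 5 the first incorrect line — top = -8 is what it should show.

step 5, top = -8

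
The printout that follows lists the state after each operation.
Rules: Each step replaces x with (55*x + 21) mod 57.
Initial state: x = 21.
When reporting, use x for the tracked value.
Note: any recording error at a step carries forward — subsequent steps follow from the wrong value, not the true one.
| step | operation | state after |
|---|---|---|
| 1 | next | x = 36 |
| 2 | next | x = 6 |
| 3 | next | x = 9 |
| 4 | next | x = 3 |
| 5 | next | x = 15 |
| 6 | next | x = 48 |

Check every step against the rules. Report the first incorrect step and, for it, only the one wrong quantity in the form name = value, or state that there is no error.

no error

step 1: x = (55*21 + 21) mod 57 = 36 -> matches
step 2: x = (55*36 + 21) mod 57 = 6 -> same as recorded
step 3: x = (55*6 + 21) mod 57 = 9 -> consistent with the printout
step 4: x = (55*9 + 21) mod 57 = 3 -> verified
step 5: x = (55*3 + 21) mod 57 = 15 -> consistent with the printout
step 6: x = (55*15 + 21) mod 57 = 48 -> confirmed correct
All steps check out; nothing to correct.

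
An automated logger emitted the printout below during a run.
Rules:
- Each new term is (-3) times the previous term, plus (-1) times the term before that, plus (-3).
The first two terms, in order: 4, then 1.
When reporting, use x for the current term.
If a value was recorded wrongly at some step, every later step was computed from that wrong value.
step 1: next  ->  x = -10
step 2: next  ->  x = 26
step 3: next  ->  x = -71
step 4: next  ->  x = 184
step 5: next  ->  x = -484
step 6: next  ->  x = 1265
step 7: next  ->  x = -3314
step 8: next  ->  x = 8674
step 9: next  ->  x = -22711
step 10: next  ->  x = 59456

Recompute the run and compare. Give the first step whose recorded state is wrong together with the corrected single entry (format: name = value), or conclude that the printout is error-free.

no error

step 1: x = -3*(1) + (-1)*(4) + (-3) = -10 -> in agreement
step 2: x = -3*(-10) + (-1)*(1) + (-3) = 26 -> confirmed correct
step 3: x = -3*(26) + (-1)*(-10) + (-3) = -71 -> exactly as logged
step 4: x = -3*(-71) + (-1)*(26) + (-3) = 184 -> checks out
step 5: x = -3*(184) + (-1)*(-71) + (-3) = -484 -> agrees with the printout
step 6: x = -3*(-484) + (-1)*(184) + (-3) = 1265 -> confirmed correct
step 7: x = -3*(1265) + (-1)*(-484) + (-3) = -3314 -> verified
step 8: x = -3*(-3314) + (-1)*(1265) + (-3) = 8674 -> same as recorded
step 9: x = -3*(8674) + (-1)*(-3314) + (-3) = -22711 -> agrees with the printout
step 10: x = -3*(-22711) + (-1)*(8674) + (-3) = 59456 -> agrees with the printout
All steps check out; nothing to correct.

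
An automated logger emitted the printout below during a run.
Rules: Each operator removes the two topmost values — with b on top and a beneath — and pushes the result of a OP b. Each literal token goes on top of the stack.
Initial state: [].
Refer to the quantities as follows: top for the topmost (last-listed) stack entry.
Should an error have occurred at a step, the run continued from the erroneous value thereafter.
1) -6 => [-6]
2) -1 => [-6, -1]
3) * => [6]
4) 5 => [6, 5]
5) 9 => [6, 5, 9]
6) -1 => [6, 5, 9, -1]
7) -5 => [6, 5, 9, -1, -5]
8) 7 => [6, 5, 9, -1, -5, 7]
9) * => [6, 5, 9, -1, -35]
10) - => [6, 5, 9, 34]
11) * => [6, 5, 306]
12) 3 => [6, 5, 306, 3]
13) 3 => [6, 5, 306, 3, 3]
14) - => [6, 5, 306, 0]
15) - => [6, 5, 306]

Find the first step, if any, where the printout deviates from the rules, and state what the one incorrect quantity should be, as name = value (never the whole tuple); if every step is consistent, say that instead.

step 1: push -6: top = -6 -> agrees with the printout
step 2: push -1: top = -1 -> verified
step 3: -6 * -1 = 6 -> in agreement
step 4: push 5: top = 5 -> confirmed correct
step 5: push 9: top = 9 -> no discrepancy
step 6: push -1: top = -1 -> consistent with the printout
step 7: push -5: top = -5 -> agrees with the printout
step 8: push 7: top = 7 -> exactly as logged
step 9: -5 * 7 = -35 -> agrees with the printout
step 10: -1 - -35 = 34 -> checks out
step 11: 9 * 34 = 306 -> exactly as logged
step 12: push 3: top = 3 -> checks out
step 13: push 3: top = 3 -> matches
step 14: 3 - 3 = 0 -> matches
step 15: 306 - 0 = 306 -> in agreement
Each recorded entry agrees with the recomputation.

no error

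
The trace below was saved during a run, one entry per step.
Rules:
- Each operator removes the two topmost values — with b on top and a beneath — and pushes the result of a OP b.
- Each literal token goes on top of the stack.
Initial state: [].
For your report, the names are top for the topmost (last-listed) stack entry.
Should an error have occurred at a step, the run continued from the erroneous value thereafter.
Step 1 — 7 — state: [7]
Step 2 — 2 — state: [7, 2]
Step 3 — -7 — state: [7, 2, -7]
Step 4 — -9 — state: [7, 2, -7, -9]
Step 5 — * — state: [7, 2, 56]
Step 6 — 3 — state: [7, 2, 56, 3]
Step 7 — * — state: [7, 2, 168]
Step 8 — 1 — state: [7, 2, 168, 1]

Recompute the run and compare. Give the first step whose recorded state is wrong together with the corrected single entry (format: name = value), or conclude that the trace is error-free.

step 5, top = 63

step 1: push 7: top = 7 -> same as recorded
step 2: push 2: top = 2 -> consistent with the trace
step 3: push -7: top = -7 -> agrees with the trace
step 4: push -9: top = -9 -> matches
step 5: -7 * -9 = 63 -> the recorded entry deviates here
The earliest wrong entry is at step 5: it should read top = 63.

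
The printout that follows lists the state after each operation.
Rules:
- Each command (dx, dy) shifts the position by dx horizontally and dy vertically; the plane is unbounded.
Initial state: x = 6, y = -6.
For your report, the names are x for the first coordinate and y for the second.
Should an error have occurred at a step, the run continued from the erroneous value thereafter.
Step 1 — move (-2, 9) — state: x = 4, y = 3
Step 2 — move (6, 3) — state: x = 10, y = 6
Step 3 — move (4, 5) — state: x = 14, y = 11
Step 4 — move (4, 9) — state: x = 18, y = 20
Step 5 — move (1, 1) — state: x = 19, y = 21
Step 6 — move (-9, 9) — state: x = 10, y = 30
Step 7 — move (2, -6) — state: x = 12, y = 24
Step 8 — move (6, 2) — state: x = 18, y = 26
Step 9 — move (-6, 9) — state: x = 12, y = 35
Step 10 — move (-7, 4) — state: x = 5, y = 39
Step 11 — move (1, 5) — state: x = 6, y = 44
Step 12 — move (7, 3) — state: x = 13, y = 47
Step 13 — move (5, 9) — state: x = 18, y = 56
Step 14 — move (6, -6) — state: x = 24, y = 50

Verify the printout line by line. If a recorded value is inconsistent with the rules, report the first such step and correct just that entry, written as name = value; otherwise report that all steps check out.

1. x = 6 + (-2) = 4, y = -6 + (9) = 3 (checks out)
2. x = 4 + (6) = 10, y = 3 + (3) = 6 (consistent with the printout)
3. x = 10 + (4) = 14, y = 6 + (5) = 11 (exactly as logged)
4. x = 14 + (4) = 18, y = 11 + (9) = 20 (same as recorded)
5. x = 18 + (1) = 19, y = 20 + (1) = 21 (checks out)
6. x = 19 + (-9) = 10, y = 21 + (9) = 30 (matches)
7. x = 10 + (2) = 12, y = 30 + (-6) = 24 (verified)
8. x = 12 + (6) = 18, y = 24 + (2) = 26 (in agreement)
9. x = 18 + (-6) = 12, y = 26 + (9) = 35 (matches)
10. x = 12 + (-7) = 5, y = 35 + (4) = 39 (agrees with the printout)
11. x = 5 + (1) = 6, y = 39 + (5) = 44 (in agreement)
12. x = 6 + (7) = 13, y = 44 + (3) = 47 (matches)
13. x = 13 + (5) = 18, y = 47 + (9) = 56 (exactly as logged)
14. x = 18 + (6) = 24, y = 56 + (-6) = 50 (matches)
Each recorded entry agrees with the recomputation.

no error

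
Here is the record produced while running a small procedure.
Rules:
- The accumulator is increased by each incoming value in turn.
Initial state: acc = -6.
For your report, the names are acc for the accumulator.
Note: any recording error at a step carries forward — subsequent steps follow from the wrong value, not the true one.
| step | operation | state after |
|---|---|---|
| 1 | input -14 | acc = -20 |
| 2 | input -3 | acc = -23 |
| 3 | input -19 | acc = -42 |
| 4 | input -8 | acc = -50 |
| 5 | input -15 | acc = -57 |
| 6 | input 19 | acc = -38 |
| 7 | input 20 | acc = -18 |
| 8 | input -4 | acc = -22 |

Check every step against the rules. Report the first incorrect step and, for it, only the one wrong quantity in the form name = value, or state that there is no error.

step 5, acc = -65

1. acc = -6 + -14 = -20 (verified)
2. acc = -20 + -3 = -23 (agrees with the record)
3. acc = -23 + -19 = -42 (matches)
4. acc = -42 + -8 = -50 (confirmed correct)
5. acc = -50 + -15 = -65 (not what was recorded)
The earliest wrong entry is at step 5: it should read acc = -65.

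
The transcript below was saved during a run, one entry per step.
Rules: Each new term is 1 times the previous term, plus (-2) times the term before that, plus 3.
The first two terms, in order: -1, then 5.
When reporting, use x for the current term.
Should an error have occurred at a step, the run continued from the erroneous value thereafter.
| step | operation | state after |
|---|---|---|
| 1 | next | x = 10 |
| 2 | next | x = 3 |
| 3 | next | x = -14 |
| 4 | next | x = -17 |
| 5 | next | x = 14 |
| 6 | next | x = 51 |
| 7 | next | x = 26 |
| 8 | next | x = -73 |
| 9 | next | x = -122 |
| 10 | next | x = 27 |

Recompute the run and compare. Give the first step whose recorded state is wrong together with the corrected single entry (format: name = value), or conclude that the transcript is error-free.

Recomputing the run from the initial state:
step 1: x = 10
step 2: x = 3
step 3: x = -14
step 4: x = -17
step 5: x = 14
step 6: x = 51
step 7: x = 26
step 8: x = -73
step 9: x = -122
step 10: x = 27
This matches the transcript at every step.

no error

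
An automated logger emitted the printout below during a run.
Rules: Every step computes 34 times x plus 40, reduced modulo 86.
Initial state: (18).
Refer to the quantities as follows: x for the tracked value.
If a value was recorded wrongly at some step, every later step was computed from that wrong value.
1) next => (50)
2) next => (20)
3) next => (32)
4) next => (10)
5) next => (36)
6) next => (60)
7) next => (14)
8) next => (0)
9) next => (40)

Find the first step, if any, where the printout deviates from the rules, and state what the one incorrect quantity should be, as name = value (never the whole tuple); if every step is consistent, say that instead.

step 1: x = (34*18 + 40) mod 86 = 50 -> consistent with the printout
step 2: x = (34*50 + 40) mod 86 = 20 -> exactly as logged
step 3: x = (34*20 + 40) mod 86 = 32 -> consistent with the printout
step 4: x = (34*32 + 40) mod 86 = 10 -> checks out
step 5: x = (34*10 + 40) mod 86 = 36 -> exactly as logged
step 6: x = (34*36 + 40) mod 86 = 60 -> exactly as logged
step 7: x = (34*60 + 40) mod 86 = 16 -> the printout disagrees here
The audit stops at step 7: the recorded entry is wrong and should be x = 16.

step 7, x = 16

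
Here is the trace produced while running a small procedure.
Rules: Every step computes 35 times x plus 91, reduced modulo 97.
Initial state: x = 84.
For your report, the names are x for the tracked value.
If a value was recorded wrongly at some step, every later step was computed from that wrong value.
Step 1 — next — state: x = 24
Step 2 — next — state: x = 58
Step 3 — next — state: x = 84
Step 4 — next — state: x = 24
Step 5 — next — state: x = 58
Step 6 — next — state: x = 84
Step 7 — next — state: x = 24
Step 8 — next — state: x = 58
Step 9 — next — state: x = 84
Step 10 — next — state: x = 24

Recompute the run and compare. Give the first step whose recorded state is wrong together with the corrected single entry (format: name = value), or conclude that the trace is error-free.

Recomputing the run from the initial state:
step 1: x = 24
step 2: x = 58
step 3: x = 84
step 4: x = 24
step 5: x = 58
step 6: x = 84
step 7: x = 24
step 8: x = 58
step 9: x = 84
step 10: x = 24
This matches the trace at every step.

no error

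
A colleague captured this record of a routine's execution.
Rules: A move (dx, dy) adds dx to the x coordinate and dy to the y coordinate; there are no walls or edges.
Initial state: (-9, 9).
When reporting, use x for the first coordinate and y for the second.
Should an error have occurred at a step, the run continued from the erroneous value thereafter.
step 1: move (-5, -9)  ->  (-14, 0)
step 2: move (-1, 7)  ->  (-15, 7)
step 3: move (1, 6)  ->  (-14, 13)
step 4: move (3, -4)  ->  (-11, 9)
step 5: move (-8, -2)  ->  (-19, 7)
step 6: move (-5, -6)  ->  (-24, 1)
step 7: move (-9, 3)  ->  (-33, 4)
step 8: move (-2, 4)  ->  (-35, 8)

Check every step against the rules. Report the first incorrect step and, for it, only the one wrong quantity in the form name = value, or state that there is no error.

1. x = -9 + (-5) = -14, y = 9 + (-9) = 0 (verified)
2. x = -14 + (-1) = -15, y = 0 + (7) = 7 (matches)
3. x = -15 + (1) = -14, y = 7 + (6) = 13 (confirmed correct)
4. x = -14 + (3) = -11, y = 13 + (-4) = 9 (in agreement)
5. x = -11 + (-8) = -19, y = 9 + (-2) = 7 (exactly as logged)
6. x = -19 + (-5) = -24, y = 7 + (-6) = 1 (exactly as logged)
7. x = -24 + (-9) = -33, y = 1 + (3) = 4 (same as recorded)
8. x = -33 + (-2) = -35, y = 4 + (4) = 8 (in agreement)
All entries verified; no error found.

no error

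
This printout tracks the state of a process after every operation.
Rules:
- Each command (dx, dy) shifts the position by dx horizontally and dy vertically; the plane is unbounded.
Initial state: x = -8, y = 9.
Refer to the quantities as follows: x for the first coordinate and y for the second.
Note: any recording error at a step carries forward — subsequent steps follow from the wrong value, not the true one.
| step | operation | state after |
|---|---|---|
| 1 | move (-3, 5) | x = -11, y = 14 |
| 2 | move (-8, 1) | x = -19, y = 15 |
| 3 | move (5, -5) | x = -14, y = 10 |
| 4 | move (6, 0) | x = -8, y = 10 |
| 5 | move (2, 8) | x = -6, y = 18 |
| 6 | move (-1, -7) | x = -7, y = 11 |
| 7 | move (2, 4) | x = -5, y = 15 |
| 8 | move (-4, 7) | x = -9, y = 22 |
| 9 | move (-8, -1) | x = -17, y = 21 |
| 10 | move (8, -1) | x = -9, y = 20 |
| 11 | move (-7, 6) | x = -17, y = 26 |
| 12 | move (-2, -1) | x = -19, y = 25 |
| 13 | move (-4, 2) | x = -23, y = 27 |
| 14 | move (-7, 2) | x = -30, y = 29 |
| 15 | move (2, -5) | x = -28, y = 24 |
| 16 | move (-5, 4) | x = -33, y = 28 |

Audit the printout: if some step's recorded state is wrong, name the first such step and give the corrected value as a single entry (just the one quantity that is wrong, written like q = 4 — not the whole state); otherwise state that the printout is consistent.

Recomputing the run from the initial state:
step 1: x = -11, y = 14
step 2: x = -19, y = 15
step 3: x = -14, y = 10
step 4: x = -8, y = 10
step 5: x = -6, y = 18
step 6: x = -7, y = 11
step 7: x = -5, y = 15
step 8: x = -9, y = 22
step 9: x = -17, y = 21
step 10: x = -9, y = 20
step 11: x = -16, y = 26
step 12: x = -18, y = 25
step 13: x = -22, y = 27
step 14: x = -29, y = 29
step 15: x = -27, y = 24
step 16: x = -32, y = 28
The first disagreement with the printout is at step 11, where the value should be x = -16.

step 11, x = -16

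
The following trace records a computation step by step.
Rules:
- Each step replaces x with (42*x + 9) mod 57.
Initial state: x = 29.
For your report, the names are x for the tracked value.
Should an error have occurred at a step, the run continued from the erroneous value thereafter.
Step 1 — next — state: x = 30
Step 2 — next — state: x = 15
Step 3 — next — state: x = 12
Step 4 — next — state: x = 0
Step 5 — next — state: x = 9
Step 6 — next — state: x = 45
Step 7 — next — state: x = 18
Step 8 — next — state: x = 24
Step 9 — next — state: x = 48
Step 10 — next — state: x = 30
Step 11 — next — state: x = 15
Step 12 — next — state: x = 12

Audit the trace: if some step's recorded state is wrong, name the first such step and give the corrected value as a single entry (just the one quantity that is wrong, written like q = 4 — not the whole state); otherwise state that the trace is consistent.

Recomputing the run from the initial state:
step 1: x = 30
step 2: x = 15
step 3: x = 12
step 4: x = 0
step 5: x = 9
step 6: x = 45
step 7: x = 18
step 8: x = 24
step 9: x = 48
step 10: x = 30
step 11: x = 15
step 12: x = 12
This matches the trace at every step.

no error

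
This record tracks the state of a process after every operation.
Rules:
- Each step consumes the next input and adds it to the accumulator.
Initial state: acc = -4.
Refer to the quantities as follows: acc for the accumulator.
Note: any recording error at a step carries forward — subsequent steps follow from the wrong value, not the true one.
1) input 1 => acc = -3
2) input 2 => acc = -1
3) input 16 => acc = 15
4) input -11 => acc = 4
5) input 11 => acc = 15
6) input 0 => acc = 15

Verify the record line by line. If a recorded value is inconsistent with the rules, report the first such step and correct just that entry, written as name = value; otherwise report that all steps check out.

Step 1: acc = -4 + 1 = -3 — exactly as logged.
Step 2: acc = -3 + 2 = -1 — exactly as logged.
Step 3: acc = -1 + 16 = 15 — checks out.
Step 4: acc = 15 + -11 = 4 — matches.
Step 5: acc = 4 + 11 = 15 — matches.
Step 6: acc = 15 + 0 = 15 — confirmed correct.
Each recorded entry agrees with the recomputation.

no error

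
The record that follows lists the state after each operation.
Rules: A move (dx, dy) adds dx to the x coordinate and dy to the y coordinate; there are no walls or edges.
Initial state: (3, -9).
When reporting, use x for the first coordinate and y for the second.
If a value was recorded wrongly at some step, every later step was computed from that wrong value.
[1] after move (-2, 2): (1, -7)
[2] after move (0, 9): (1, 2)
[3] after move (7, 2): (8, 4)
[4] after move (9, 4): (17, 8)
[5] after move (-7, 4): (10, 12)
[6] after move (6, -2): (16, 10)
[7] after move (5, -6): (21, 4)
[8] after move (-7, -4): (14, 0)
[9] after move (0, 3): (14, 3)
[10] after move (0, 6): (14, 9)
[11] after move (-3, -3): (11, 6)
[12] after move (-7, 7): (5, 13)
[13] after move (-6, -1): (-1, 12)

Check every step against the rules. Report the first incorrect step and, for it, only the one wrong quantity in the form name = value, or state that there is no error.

step 12, x = 4

Recomputing the run from the initial state:
step 1: x = 1, y = -7
step 2: x = 1, y = 2
step 3: x = 8, y = 4
step 4: x = 17, y = 8
step 5: x = 10, y = 12
step 6: x = 16, y = 10
step 7: x = 21, y = 4
step 8: x = 14, y = 0
step 9: x = 14, y = 3
step 10: x = 14, y = 9
step 11: x = 11, y = 6
step 12: x = 4, y = 13
step 13: x = -2, y = 12
The first disagreement with the record is at step 12, where the value should be x = 4.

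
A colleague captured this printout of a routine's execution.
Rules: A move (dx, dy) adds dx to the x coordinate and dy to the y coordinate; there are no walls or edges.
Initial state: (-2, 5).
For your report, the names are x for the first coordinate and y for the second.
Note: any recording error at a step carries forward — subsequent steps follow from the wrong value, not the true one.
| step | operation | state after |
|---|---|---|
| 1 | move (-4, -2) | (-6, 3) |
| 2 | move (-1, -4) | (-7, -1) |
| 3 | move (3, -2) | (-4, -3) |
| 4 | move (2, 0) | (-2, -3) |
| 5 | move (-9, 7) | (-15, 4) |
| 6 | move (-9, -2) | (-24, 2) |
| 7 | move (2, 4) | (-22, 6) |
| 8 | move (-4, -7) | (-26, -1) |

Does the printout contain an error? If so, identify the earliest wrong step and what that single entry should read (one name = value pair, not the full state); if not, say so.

Recomputing the run from the initial state:
step 1: x = -6, y = 3
step 2: x = -7, y = -1
step 3: x = -4, y = -3
step 4: x = -2, y = -3
step 5: x = -11, y = 4
step 6: x = -20, y = 2
step 7: x = -18, y = 6
step 8: x = -22, y = -1
The first disagreement with the printout is at step 5, where the value should be x = -11.

step 5, x = -11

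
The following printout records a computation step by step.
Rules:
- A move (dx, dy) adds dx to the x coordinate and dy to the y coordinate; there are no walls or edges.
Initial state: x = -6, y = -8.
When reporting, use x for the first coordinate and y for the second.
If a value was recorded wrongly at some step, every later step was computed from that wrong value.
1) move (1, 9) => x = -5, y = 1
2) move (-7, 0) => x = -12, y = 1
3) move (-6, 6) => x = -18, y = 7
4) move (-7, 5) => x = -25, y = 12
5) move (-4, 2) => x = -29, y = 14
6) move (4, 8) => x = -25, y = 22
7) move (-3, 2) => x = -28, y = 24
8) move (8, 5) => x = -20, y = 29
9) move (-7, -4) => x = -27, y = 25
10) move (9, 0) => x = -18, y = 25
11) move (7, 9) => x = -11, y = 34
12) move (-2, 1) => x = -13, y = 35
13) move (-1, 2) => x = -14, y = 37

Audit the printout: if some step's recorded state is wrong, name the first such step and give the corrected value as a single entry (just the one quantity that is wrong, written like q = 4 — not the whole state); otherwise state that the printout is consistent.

no error

1. x = -6 + (1) = -5, y = -8 + (9) = 1 (matches)
2. x = -5 + (-7) = -12, y = 1 + (0) = 1 (checks out)
3. x = -12 + (-6) = -18, y = 1 + (6) = 7 (in agreement)
4. x = -18 + (-7) = -25, y = 7 + (5) = 12 (verified)
5. x = -25 + (-4) = -29, y = 12 + (2) = 14 (in agreement)
6. x = -29 + (4) = -25, y = 14 + (8) = 22 (in agreement)
7. x = -25 + (-3) = -28, y = 22 + (2) = 24 (in agreement)
8. x = -28 + (8) = -20, y = 24 + (5) = 29 (matches)
9. x = -20 + (-7) = -27, y = 29 + (-4) = 25 (same as recorded)
10. x = -27 + (9) = -18, y = 25 + (0) = 25 (confirmed correct)
11. x = -18 + (7) = -11, y = 25 + (9) = 34 (matches)
12. x = -11 + (-2) = -13, y = 34 + (1) = 35 (matches)
13. x = -13 + (-1) = -14, y = 35 + (2) = 37 (agrees with the printout)
The recomputation confirms every line.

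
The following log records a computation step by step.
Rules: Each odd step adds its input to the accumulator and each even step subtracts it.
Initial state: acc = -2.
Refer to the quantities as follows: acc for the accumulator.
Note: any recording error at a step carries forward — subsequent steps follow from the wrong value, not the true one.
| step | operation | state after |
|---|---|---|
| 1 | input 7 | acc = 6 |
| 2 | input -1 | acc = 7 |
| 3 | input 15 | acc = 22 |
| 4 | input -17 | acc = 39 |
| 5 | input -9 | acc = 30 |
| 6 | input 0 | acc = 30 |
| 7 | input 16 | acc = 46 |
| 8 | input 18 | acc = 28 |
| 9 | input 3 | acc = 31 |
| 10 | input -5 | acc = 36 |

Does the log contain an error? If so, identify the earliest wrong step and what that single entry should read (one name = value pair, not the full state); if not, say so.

Recomputing the run from the initial state:
step 1: acc = 5
step 2: acc = 6
step 3: acc = 21
step 4: acc = 38
step 5: acc = 29
step 6: acc = 29
step 7: acc = 45
step 8: acc = 27
step 9: acc = 30
step 10: acc = 35
The first disagreement with the log is at step 1, where the value should be acc = 5.

step 1, acc = 5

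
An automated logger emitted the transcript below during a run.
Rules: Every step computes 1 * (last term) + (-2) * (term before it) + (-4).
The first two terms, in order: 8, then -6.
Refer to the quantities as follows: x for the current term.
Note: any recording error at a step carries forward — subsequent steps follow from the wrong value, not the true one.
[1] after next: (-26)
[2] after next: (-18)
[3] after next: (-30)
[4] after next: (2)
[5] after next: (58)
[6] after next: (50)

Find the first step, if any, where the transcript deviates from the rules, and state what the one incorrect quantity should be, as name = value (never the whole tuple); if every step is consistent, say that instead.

Recomputing the run from the initial state:
step 1: x = -26
step 2: x = -18
step 3: x = 30
step 4: x = 62
step 5: x = -2
step 6: x = -130
The first disagreement with the transcript is at step 3, where the value should be x = 30.

step 3, x = 30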